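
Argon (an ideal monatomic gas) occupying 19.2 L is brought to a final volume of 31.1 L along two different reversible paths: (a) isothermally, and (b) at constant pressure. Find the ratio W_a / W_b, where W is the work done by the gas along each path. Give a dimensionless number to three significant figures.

W_a / W_b ≈ 0.778

Path (a) isothermal: W = P₁V₁ ln(V₂/V₁) → W_a/(P₁V₁) = 0.4823.
Path (b) isobaric: W = P₁(V₂ − V₁) → W_b/(P₁V₁) = 0.6198.
W_a / W_b = 0.4823 / 0.6198 = 0.7782.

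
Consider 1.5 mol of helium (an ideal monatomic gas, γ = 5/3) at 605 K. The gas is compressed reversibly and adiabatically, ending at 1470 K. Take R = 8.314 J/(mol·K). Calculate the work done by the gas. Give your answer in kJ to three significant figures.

Adiabatic ⇒ Q = 0, so W_by = −ΔU = nCᵥ(T₁ − T₂).
Cᵥ = 3R/2 = 12.47 J/(mol·K).
W = (1.5)(12.47)(605 − 1470) = -16181 J.

W ≈ -16.2 kJ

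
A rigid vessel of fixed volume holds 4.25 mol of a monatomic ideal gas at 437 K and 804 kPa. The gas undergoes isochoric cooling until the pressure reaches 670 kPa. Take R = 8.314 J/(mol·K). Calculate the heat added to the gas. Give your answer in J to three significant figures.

Q ≈ -3860 J

Constant volume ⇒ W = 0, so Q = ΔU = nCᵥΔT with Cᵥ = 3R/2 = 12.47 J/(mol·K).
At constant V, T₂/T₁ = P₂/P₁ ⇒ ΔT = T₁(P₂/P₁ − 1) = 437·(670/804 − 1) = -72.83 K.
ΔU = (4.25)(12.47)(-72.83) = -3860 J.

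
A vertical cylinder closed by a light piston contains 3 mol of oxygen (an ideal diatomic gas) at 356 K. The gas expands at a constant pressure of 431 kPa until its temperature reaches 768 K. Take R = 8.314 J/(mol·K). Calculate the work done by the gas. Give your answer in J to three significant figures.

W ≈ 10300 J

Isobaric: W = P ΔV = nR ΔT.
W = (3)(8.314)(768 − 356) = 10276 J.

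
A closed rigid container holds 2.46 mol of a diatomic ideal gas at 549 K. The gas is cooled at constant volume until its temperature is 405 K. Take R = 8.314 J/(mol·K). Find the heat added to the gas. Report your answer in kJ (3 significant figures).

Q ≈ -7.36 kJ

Constant volume ⇒ W = 0, so Q = ΔU = nCᵥΔT with Cᵥ = 5R/2 = 20.79 J/(mol·K).
ΔU = (2.46)(20.79)(405 − 549) = -7363 J.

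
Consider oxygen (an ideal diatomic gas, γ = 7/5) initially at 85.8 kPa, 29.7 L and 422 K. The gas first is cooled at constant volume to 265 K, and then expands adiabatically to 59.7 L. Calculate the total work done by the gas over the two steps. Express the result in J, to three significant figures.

W_total ≈ 975 J

Step 1 (isochoric): W = 0 (constant volume).
After step 1: P = 53.88 kPa (V unchanged).
Step 2 (adiabatic): W = (P₁V₁ − P₂V₂)/(γ−1) = (1600 − 1210)/0.4 = 974.8 J.
W_total = 0 + 974.8 = 974.8 J.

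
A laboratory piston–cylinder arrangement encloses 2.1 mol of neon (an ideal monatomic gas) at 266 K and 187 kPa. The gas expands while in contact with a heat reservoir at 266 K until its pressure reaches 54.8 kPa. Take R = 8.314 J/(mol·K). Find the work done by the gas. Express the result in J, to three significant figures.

W ≈ 5700 J

Isothermal process: W = nRT ln(V₂/V₁) = nRT ln(P₁/P₂).
W = (2.1)(8.314)(266) × ln(187/54.8)
  = 4644 × ln(3.412) = 4644 × 1.227
W_by_gas = 5700 J.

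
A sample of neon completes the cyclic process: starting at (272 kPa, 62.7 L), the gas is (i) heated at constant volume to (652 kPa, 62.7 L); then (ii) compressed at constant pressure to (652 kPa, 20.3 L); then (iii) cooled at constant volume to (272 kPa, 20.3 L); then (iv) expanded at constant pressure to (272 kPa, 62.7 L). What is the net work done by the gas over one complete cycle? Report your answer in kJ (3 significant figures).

W_net ≈ -16.1 kJ

Constant-volume legs do no work.
W(ii) = (652)(20.3 − 62.7) = -27645 J; W(iv) = (272)(62.7 − 20.3) = 11533 J.
W_net = -27645 + 11533 = -16112 J (the counter-clockwise enclosed area).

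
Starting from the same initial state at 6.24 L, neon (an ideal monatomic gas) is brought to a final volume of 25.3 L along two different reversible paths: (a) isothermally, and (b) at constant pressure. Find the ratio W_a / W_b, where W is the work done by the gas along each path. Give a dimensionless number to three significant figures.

W_a / W_b ≈ 0.458

Path (a) isothermal: W = P₁V₁ ln(V₂/V₁) → W_a/(P₁V₁) = 1.4.
Path (b) isobaric: W = P₁(V₂ − V₁) → W_b/(P₁V₁) = 3.054.
W_a / W_b = 1.4 / 3.054 = 0.4583.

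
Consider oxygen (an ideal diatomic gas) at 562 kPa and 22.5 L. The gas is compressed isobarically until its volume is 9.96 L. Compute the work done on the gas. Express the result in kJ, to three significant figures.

Isobaric: W = P ΔV.
W = (562 kPa)(9.96 − 22.5 L) = (562)(-12.54) = -7047 J.
Work on gas = −W_by = 7047 J.

W ≈ 7.05 kJ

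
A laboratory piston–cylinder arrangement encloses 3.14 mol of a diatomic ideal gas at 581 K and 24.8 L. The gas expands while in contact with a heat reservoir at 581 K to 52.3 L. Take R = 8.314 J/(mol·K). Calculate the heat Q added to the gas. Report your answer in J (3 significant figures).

Q ≈ 11300 J

Isothermal ⇒ ΔU = 0, so Q = W = nRT ln(V₂/V₁).
Q = (3.14)(8.314)(581) ln(52.3/24.8) = 15168 × 0.7462 = 11317 J.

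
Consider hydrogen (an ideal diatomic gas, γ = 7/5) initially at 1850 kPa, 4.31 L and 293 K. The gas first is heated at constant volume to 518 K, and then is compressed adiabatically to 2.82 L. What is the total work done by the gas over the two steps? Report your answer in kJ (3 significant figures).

Step 1 (isochoric): W = 0 (constant volume).
After step 1: P = 3271 kPa (V unchanged).
Step 2 (adiabatic): W = (P₁V₁ − P₂V₂)/(γ−1) = (14096 − 16703)/0.4 = -6517 J.
W_total = 0 − 6517 = -6517 J.

W_total ≈ -6.52 kJ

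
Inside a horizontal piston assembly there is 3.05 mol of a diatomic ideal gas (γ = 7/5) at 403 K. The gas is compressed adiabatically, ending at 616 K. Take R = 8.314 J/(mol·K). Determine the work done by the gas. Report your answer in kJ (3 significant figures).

W ≈ -13.5 kJ

Adiabatic ⇒ Q = 0, so W_by = −ΔU = nCᵥ(T₁ − T₂).
Cᵥ = 5R/2 = 20.79 J/(mol·K).
W = (3.05)(20.79)(403 − 616) = -13503 J.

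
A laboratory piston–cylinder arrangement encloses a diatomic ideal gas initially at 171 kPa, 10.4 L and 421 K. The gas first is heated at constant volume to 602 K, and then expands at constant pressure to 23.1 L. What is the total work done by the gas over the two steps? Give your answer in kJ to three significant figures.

W_total ≈ 3.11 kJ

Step 1 (isochoric): W = 0 (constant volume).
After step 1: P = 244.5 kPa (V unchanged).
Step 2 (isobaric): W = PΔV = (244.5 kPa)(23.1 − 10.4 L) = 3105 J.
W_total = 0 + 3105 = 3105 J.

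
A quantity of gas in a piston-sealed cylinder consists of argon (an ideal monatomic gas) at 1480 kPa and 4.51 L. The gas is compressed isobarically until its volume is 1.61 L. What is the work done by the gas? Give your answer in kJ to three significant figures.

Isobaric: W = P ΔV.
W = (1480 kPa)(1.61 − 4.51 L) = (1480)(-2.9) = -4292 J.

W ≈ -4.29 kJ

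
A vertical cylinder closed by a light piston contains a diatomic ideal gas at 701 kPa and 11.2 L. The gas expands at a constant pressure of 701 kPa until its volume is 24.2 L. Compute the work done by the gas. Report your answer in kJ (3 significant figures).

W ≈ 9.11 kJ

Isobaric: W = P ΔV.
W = (701 kPa)(24.2 − 11.2 L) = (701)(13) = 9113 J.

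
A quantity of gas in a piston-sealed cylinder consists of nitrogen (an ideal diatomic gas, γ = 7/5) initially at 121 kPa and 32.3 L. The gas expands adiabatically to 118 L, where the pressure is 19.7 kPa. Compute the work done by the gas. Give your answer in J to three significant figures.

Adiabatic: W = (P₁V₁ − P₂V₂)/(γ − 1) with γ = 7/5.
P₁V₁ = 3908 J, P₂V₂ = 2325 J.
W = (3908 − 2325) / 0.4 = 3959 J.

W ≈ 3960 J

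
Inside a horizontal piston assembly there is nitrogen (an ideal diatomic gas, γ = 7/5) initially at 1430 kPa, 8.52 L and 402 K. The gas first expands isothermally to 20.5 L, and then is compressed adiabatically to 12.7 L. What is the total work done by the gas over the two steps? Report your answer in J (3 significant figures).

Step 1 (isothermal): W = P₁V₁ ln(V₂/V₁) = (12184) ln(20.5/8.52) = 10697 J.
After step 1: P = 594.3 kPa, V = 20.5 L, T = 402 K.
Step 2 (adiabatic): W = (P₁V₁ − P₂V₂)/(γ−1) = (12184 − 14756)/0.4 = -6430 J.
W_total = 10697 − 6430 = 4267 J.

W_total ≈ 4270 J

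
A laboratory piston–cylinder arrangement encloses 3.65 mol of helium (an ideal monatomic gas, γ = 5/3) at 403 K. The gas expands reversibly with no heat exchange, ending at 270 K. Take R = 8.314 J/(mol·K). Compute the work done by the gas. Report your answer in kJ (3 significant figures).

W ≈ 6.05 kJ

Adiabatic ⇒ Q = 0, so W_by = −ΔU = nCᵥ(T₁ − T₂).
Cᵥ = 3R/2 = 12.47 J/(mol·K).
W = (3.65)(12.47)(403 − 270) = 6054 J.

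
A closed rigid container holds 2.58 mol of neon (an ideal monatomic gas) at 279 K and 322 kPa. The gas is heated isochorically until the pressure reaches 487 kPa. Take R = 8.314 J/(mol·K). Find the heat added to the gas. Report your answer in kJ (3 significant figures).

Q ≈ 4.60 kJ

Constant volume ⇒ W = 0, so Q = ΔU = nCᵥΔT with Cᵥ = 3R/2 = 12.47 J/(mol·K).
At constant V, T₂/T₁ = P₂/P₁ ⇒ ΔT = T₁(P₂/P₁ − 1) = 279·(487/322 − 1) = 143 K.
ΔU = (2.58)(12.47)(143) = 4600 J.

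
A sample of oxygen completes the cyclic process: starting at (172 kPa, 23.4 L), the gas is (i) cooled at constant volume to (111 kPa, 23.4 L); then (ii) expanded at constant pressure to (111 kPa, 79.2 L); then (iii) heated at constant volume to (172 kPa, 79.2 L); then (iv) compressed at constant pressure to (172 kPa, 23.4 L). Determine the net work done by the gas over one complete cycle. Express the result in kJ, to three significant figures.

Constant-volume legs do no work.
W(ii) = (111)(79.2 − 23.4) = 6194 J; W(iv) = (172)(23.4 − 79.2) = -9598 J.
W_net = 6194 − 9598 = -3404 J (the counter-clockwise enclosed area).

W_net ≈ -3.40 kJ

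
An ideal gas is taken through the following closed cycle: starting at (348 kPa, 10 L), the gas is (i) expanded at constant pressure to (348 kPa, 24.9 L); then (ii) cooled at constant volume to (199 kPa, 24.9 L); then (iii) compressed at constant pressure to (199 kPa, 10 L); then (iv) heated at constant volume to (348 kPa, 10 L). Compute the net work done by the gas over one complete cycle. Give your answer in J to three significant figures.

Constant-volume legs do no work.
W(i) = (348)(24.9 − 10) = 5185 J; W(iii) = (199)(10 − 24.9) = -2965 J.
W_net = 5185 − 2965 = 2220 J (the clockwise enclosed area).

W_net ≈ 2220 J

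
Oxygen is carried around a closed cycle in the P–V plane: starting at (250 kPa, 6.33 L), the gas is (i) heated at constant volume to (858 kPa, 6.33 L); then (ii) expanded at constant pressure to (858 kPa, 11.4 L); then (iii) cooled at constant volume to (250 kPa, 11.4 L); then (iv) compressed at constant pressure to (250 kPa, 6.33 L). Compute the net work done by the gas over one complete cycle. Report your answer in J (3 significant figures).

Constant-volume legs do no work.
W(ii) = (858)(11.4 − 6.33) = 4350 J; W(iv) = (250)(6.33 − 11.4) = -1268 J.
W_net = 4350 − 1268 = 3083 J (the clockwise enclosed area).

W_net ≈ 3080 J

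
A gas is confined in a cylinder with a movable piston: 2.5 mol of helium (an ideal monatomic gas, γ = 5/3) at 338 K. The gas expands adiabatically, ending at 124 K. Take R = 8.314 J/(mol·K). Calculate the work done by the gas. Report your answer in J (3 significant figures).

Adiabatic ⇒ Q = 0, so W_by = −ΔU = nCᵥ(T₁ − T₂).
Cᵥ = 3R/2 = 12.47 J/(mol·K).
W = (2.5)(12.47)(338 − 124) = 6672 J.

W ≈ 6670 J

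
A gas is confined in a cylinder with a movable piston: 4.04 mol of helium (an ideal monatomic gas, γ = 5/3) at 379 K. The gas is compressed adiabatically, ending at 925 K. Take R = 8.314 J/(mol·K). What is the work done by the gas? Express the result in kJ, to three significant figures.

Adiabatic ⇒ Q = 0, so W_by = −ΔU = nCᵥ(T₁ − T₂).
Cᵥ = 3R/2 = 12.47 J/(mol·K).
W = (4.04)(12.47)(379 − 925) = -27509 J.

W ≈ -27.5 kJ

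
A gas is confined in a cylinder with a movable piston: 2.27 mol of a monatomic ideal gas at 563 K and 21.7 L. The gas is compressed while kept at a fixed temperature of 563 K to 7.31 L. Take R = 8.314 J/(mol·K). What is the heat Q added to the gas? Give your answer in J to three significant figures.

Isothermal ⇒ ΔU = 0, so Q = W = nRT ln(V₂/V₁).
Q = (2.27)(8.314)(563) ln(7.31/21.7) = 10625 × -1.088 = -11561 J.

Q ≈ -11600 J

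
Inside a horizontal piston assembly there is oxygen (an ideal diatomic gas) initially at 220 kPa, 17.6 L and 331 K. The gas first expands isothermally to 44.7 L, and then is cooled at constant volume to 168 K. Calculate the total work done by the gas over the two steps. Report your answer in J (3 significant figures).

Step 1 (isothermal): W = P₁V₁ ln(V₂/V₁) = (3872) ln(44.7/17.6) = 3609 J.
Step 2 (isochoric): W = 0 (constant volume).
W_total = 3609 + 0 = 3609 J.

W_total ≈ 3610 J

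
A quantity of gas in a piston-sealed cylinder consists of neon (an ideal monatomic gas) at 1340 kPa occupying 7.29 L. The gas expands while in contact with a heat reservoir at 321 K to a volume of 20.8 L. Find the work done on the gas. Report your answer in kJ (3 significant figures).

W ≈ -10.2 kJ

Isothermal: W = nRT ln(V₂/V₁) = P₁V₁ ln(V₂/V₁).
P₁V₁ = (1340 kPa)(7.29 L) = 9769 J.
W = 9769 × ln(20.8/7.29) = 9769 × 1.048
W_by_gas = 10242 J; work on gas = −W_by = -10242 J.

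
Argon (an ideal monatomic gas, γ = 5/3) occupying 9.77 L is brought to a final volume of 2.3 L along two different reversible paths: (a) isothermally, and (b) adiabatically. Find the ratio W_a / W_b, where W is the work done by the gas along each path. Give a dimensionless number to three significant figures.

W_a / W_b ≈ 0.594

Path (a) isothermal: W = P₁V₁ ln(V₂/V₁) → W_a/(P₁V₁) = -1.446.
Path (b) adiabatic: W = P₁V₁(1 − (V₁/V₂)^(γ−1))/(γ−1) → W_b/(P₁V₁) = -2.434.
W_a / W_b = -1.446 / -2.434 = 0.5942.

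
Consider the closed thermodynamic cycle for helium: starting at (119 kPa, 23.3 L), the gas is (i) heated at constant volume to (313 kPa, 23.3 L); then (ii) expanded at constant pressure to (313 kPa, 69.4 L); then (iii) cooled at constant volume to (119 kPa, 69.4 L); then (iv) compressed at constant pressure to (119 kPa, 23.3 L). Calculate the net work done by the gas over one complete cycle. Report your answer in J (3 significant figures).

W_net ≈ 8940 J

Constant-volume legs do no work.
W(ii) = (313)(69.4 − 23.3) = 14429 J; W(iv) = (119)(23.3 − 69.4) = -5486 J.
W_net = 14429 − 5486 = 8943 J (the clockwise enclosed area).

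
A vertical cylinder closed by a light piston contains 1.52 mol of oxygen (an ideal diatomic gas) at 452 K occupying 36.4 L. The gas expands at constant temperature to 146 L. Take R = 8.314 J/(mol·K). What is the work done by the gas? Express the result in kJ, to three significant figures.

Isothermal: W = nRT ln(V₂/V₁).
W = (1.52)(8.314)(452) × ln(146/36.4)
  = 5712 × 1.389
W_by_gas = 7934 J.

W ≈ 7.93 kJ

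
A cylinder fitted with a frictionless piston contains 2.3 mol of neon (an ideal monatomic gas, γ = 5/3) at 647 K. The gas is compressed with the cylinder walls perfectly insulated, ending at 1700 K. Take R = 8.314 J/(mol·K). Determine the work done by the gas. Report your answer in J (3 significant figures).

W ≈ -30200 J

Adiabatic ⇒ Q = 0, so W_by = −ΔU = nCᵥ(T₁ − T₂).
Cᵥ = 3R/2 = 12.47 J/(mol·K).
W = (2.3)(12.47)(647 − 1700) = -30204 J.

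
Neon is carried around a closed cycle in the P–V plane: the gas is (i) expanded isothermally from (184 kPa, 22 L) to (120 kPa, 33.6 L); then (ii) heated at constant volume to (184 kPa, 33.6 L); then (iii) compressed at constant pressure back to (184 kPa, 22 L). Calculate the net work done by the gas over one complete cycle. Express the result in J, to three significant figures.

W_net ≈ -420 J

Leg (i): W = PᵢVᵢ ln(V_f/Vᵢ) = (4048) ln(33.6/22) = 1714 J.
Leg (ii): W = 0.
Leg (iii): W = PΔV = (184)(22 − 33.6) = -2134 J.
W_net = 1714 − 2134 = -420.1 J.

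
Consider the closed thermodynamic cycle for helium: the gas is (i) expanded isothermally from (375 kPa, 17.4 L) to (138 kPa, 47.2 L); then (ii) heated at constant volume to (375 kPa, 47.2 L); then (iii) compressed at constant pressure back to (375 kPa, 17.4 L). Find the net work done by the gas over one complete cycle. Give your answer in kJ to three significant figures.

Leg (i): W = PᵢVᵢ ln(V_f/Vᵢ) = (6525) ln(47.2/17.4) = 6511 J.
Leg (ii): W = 0.
Leg (iii): W = PΔV = (375)(17.4 − 47.2) = -11175 J.
W_net = 6511 − 11175 = -4664 J.

W_net ≈ -4.66 kJ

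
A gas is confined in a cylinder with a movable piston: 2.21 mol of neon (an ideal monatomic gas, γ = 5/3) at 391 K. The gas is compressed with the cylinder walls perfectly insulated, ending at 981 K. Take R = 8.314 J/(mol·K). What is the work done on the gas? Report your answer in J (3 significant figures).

Adiabatic ⇒ Q = 0, so W_by = −ΔU = nCᵥ(T₁ − T₂).
Cᵥ = 3R/2 = 12.47 J/(mol·K).
W = (2.21)(12.47)(391 − 981) = -16261 J.
Work on gas = −W_by = 16261 J.

W ≈ 16300 J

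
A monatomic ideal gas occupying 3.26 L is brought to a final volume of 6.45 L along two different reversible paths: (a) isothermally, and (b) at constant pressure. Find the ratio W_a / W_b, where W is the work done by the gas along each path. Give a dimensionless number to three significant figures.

W_a / W_b ≈ 0.697

Path (a) isothermal: W = P₁V₁ ln(V₂/V₁) → W_a/(P₁V₁) = 0.6824.
Path (b) isobaric: W = P₁(V₂ − V₁) → W_b/(P₁V₁) = 0.9785.
W_a / W_b = 0.6824 / 0.9785 = 0.6973.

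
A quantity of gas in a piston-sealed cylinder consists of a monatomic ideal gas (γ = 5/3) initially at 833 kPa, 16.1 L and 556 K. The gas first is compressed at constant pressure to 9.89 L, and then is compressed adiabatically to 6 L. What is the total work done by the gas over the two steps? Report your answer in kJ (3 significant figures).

W_total ≈ -10.1 kJ

Step 1 (isobaric): W = PΔV = (833 kPa)(9.89 − 16.1 L) = -5173 J.
After step 1: P = 833 kPa, V = 9.89 L, T = 341.5 K.
Step 2 (adiabatic): W = (P₁V₁ − P₂V₂)/(γ−1) = (8238 − 11496)/0.667 = -4886 J.
W_total = -5173 − 4886 = -10059 J.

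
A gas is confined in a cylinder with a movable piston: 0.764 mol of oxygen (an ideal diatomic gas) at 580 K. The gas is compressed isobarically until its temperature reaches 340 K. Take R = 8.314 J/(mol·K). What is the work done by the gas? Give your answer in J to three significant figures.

W ≈ -1520 J

Isobaric: W = P ΔV = nR ΔT.
W = (0.764)(8.314)(340 − 580) = -1524 J.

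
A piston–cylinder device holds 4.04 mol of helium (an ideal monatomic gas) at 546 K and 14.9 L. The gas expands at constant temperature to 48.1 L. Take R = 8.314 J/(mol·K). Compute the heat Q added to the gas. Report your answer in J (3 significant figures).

Q ≈ 21500 J

Isothermal ⇒ ΔU = 0, so Q = W = nRT ln(V₂/V₁).
Q = (4.04)(8.314)(546) ln(48.1/14.9) = 18339 × 1.172 = 21492 J.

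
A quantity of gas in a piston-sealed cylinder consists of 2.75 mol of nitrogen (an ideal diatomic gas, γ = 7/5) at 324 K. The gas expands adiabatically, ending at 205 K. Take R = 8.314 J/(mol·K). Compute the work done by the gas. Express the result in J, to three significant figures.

Adiabatic ⇒ Q = 0, so W_by = −ΔU = nCᵥ(T₁ − T₂).
Cᵥ = 5R/2 = 20.79 J/(mol·K).
W = (2.75)(20.79)(324 − 205) = 6802 J.

W ≈ 6800 J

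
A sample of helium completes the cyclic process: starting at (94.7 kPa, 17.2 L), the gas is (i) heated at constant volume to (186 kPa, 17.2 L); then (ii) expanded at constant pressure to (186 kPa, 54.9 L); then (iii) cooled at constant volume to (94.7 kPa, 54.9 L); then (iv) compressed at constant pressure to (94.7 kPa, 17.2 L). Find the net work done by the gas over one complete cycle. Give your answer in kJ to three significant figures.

W_net ≈ 3.44 kJ

Constant-volume legs do no work.
W(ii) = (186)(54.9 − 17.2) = 7012 J; W(iv) = (94.7)(17.2 − 54.9) = -3570 J.
W_net = 7012 − 3570 = 3442 J (the clockwise enclosed area).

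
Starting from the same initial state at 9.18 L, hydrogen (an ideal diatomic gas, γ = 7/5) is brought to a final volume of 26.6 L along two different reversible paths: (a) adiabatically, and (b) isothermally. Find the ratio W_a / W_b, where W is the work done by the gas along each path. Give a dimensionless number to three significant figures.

W_a / W_b ≈ 0.814

Path (a) adiabatic: W = P₁V₁(1 − (V₁/V₂)^(γ−1))/(γ−1) → W_a/(P₁V₁) = 0.8665.
Path (b) isothermal: W = P₁V₁ ln(V₂/V₁) → W_b/(P₁V₁) = 1.064.
W_a / W_b = 0.8665 / 1.064 = 0.8144.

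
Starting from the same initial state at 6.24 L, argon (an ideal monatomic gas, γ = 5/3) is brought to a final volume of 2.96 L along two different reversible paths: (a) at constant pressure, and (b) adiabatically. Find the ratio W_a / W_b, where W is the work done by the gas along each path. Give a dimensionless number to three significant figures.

Path (a) isobaric: W = P₁(V₂ − V₁) → W_a/(P₁V₁) = -0.5256.
Path (b) adiabatic: W = P₁V₁(1 − (V₁/V₂)^(γ−1))/(γ−1) → W_b/(P₁V₁) = -0.9662.
W_a / W_b = -0.5256 / -0.9662 = 0.5441.

W_a / W_b ≈ 0.544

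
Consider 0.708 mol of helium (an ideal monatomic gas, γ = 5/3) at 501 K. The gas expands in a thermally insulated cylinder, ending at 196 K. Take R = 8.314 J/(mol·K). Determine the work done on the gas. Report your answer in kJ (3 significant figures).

Adiabatic ⇒ Q = 0, so W_by = −ΔU = nCᵥ(T₁ − T₂).
Cᵥ = 3R/2 = 12.47 J/(mol·K).
W = (0.708)(12.47)(501 − 196) = 2693 J.
Work on gas = −W_by = -2693 J.

W ≈ -2.69 kJ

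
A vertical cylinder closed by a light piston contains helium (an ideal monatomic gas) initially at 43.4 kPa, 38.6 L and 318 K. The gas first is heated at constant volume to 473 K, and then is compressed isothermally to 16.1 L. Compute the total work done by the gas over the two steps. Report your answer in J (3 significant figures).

W_total ≈ -2180 J

Step 1 (isochoric): W = 0 (constant volume).
After step 1: P = 64.55 kPa (V unchanged).
Step 2 (isothermal): W = P₁V₁ ln(V₂/V₁) = (2492) ln(16.1/38.6) = -2179 J.
W_total = 0 − 2179 = -2179 J.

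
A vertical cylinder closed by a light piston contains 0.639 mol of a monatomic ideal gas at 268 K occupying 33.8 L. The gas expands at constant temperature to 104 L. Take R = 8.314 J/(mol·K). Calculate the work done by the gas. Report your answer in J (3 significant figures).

W ≈ 1600 J

Isothermal: W = nRT ln(V₂/V₁).
W = (0.639)(8.314)(268) × ln(104/33.8)
  = 1424 × 1.124
W_by_gas = 1600 J.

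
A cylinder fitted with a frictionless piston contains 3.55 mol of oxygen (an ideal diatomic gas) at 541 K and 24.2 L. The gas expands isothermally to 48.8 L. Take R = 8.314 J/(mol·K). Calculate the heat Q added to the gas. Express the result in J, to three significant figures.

Isothermal ⇒ ΔU = 0, so Q = W = nRT ln(V₂/V₁).
Q = (3.55)(8.314)(541) ln(48.8/24.2) = 15967 × 0.7014 = 11199 J.

Q ≈ 11200 J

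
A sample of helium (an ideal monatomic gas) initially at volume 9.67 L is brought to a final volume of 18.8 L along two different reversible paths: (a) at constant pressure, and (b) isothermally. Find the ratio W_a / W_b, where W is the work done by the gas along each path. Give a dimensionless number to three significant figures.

Path (a) isobaric: W = P₁(V₂ − V₁) → W_a/(P₁V₁) = 0.9442.
Path (b) isothermal: W = P₁V₁ ln(V₂/V₁) → W_b/(P₁V₁) = 0.6648.
W_a / W_b = 0.9442 / 0.6648 = 1.42.

W_a / W_b ≈ 1.42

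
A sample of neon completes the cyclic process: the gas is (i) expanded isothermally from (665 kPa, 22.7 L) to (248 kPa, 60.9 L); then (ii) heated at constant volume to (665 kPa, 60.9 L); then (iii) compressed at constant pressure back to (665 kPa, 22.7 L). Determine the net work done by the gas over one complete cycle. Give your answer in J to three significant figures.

W_net ≈ -10500 J

Leg (i): W = PᵢVᵢ ln(V_f/Vᵢ) = (15096) ln(60.9/22.7) = 14897 J.
Leg (ii): W = 0.
Leg (iii): W = PΔV = (665)(22.7 − 60.9) = -25403 J.
W_net = 14897 − 25403 = -10506 J.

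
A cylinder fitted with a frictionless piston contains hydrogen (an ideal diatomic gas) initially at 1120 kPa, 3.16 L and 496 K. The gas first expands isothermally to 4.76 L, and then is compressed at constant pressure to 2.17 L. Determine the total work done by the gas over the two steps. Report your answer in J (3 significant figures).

W_total ≈ -476 J

Step 1 (isothermal): W = P₁V₁ ln(V₂/V₁) = (3539) ln(4.76/3.16) = 1450 J.
After step 1: P = 743.5 kPa, V = 4.76 L, T = 496 K.
Step 2 (isobaric): W = PΔV = (743.5 kPa)(2.17 − 4.76 L) = -1926 J.
W_total = 1450 − 1926 = -475.8 J.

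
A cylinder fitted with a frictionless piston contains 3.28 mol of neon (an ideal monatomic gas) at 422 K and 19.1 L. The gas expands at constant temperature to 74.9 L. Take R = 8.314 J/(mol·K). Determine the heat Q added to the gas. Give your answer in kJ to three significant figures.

Q ≈ 15.7 kJ

Isothermal ⇒ ΔU = 0, so Q = W = nRT ln(V₂/V₁).
Q = (3.28)(8.314)(422) ln(74.9/19.1) = 11508 × 1.366 = 15725 J.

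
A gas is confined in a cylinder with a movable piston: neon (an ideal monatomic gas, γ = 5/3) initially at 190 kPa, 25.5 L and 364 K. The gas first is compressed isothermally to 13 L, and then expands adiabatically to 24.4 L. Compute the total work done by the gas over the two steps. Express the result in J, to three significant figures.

W_total ≈ -773 J

Step 1 (isothermal): W = P₁V₁ ln(V₂/V₁) = (4845) ln(13/25.5) = -3264 J.
After step 1: P = 372.7 kPa, V = 13 L, T = 364 K.
Step 2 (adiabatic): W = (P₁V₁ − P₂V₂)/(γ−1) = (4845 − 3184)/0.667 = 2491 J.
W_total = -3264 + 2491 = -773 J.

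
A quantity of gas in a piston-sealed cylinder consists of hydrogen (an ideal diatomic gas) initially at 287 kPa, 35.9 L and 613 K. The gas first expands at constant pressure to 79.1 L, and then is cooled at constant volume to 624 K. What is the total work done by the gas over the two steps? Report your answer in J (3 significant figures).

W_total ≈ 12400 J

Step 1 (isobaric): W = PΔV = (287 kPa)(79.1 − 35.9 L) = 12398 J.
Step 2 (isochoric): W = 0 (constant volume).
W_total = 12398 + 0 = 12398 J.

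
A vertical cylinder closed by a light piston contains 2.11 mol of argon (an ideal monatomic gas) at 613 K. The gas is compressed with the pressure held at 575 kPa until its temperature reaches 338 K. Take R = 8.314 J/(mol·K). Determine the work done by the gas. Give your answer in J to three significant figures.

W ≈ -4820 J

Isobaric: W = P ΔV = nR ΔT.
W = (2.11)(8.314)(338 − 613) = -4824 J.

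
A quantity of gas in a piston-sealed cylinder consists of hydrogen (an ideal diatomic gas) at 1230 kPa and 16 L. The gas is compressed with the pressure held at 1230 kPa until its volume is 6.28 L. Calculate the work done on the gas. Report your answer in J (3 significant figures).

Isobaric: W = P ΔV.
W = (1230 kPa)(6.28 − 16 L) = (1230)(-9.72) = -11956 J.
Work on gas = −W_by = 11956 J.

W ≈ 12000 J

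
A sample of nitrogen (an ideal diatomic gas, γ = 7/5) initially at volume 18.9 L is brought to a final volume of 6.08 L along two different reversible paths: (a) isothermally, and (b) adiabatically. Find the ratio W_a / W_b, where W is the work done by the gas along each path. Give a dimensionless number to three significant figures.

W_a / W_b ≈ 0.790

Path (a) isothermal: W = P₁V₁ ln(V₂/V₁) → W_a/(P₁V₁) = -1.134.
Path (b) adiabatic: W = P₁V₁(1 − (V₁/V₂)^(γ−1))/(γ−1) → W_b/(P₁V₁) = -1.435.
W_a / W_b = -1.134 / -1.435 = 0.7903.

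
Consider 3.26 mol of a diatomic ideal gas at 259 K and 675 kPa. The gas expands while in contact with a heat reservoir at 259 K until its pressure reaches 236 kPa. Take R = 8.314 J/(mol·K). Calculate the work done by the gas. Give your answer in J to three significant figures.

Isothermal process: W = nRT ln(V₂/V₁) = nRT ln(P₁/P₂).
W = (3.26)(8.314)(259) × ln(675/236)
  = 7020 × ln(2.86) = 7020 × 1.051
W_by_gas = 7377 J.

W ≈ 7380 J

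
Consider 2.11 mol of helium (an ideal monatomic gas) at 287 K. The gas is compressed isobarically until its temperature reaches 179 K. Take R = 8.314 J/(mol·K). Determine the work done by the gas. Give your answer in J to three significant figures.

Isobaric: W = P ΔV = nR ΔT.
W = (2.11)(8.314)(179 − 287) = -1895 J.

W ≈ -1890 J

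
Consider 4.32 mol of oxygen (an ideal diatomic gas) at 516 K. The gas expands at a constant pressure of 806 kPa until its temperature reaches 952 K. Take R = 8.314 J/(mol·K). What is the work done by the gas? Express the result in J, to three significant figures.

W ≈ 15700 J

Isobaric: W = P ΔV = nR ΔT.
W = (4.32)(8.314)(952 − 516) = 15660 J.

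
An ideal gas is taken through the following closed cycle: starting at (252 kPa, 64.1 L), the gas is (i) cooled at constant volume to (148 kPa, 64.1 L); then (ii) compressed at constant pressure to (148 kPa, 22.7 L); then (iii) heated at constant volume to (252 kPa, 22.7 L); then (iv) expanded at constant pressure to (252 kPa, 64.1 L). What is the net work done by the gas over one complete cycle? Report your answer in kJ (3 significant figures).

W_net ≈ 4.31 kJ

Constant-volume legs do no work.
W(ii) = (148)(22.7 − 64.1) = -6127 J; W(iv) = (252)(64.1 − 22.7) = 10433 J.
W_net = -6127 + 10433 = 4306 J (the clockwise enclosed area).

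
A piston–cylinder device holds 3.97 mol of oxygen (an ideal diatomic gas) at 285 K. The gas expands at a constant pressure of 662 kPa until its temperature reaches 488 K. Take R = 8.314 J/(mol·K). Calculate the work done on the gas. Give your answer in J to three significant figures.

W ≈ -6700 J

Isobaric: W = P ΔV = nR ΔT.
W = (3.97)(8.314)(488 − 285) = 6700 J.
Work on gas = −W_by = -6700 J.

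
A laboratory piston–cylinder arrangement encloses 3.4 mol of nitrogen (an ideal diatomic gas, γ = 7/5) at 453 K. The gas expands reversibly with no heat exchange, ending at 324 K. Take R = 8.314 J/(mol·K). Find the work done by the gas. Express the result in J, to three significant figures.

Adiabatic ⇒ Q = 0, so W_by = −ΔU = nCᵥ(T₁ − T₂).
Cᵥ = 5R/2 = 20.79 J/(mol·K).
W = (3.4)(20.79)(453 − 324) = 9116 J.

W ≈ 9120 J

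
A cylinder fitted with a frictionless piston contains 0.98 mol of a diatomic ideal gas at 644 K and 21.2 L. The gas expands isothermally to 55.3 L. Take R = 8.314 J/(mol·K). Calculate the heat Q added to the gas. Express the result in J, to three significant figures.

Isothermal ⇒ ΔU = 0, so Q = W = nRT ln(V₂/V₁).
Q = (0.98)(8.314)(644) ln(55.3/21.2) = 5247 × 0.9588 = 5031 J.

Q ≈ 5030 J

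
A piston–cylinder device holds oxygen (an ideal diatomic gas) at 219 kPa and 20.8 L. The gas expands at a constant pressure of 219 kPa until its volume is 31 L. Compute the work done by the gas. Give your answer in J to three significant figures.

W ≈ 2230 J

Isobaric: W = P ΔV.
W = (219 kPa)(31 − 20.8 L) = (219)(10.2) = 2234 J.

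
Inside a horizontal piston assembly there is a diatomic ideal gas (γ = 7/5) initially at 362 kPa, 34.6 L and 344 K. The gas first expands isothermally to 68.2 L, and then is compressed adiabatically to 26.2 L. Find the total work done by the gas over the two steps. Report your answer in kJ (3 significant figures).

Step 1 (isothermal): W = P₁V₁ ln(V₂/V₁) = (12525) ln(68.2/34.6) = 8499 J.
After step 1: P = 183.7 kPa, V = 68.2 L, T = 344 K.
Step 2 (adiabatic): W = (P₁V₁ − P₂V₂)/(γ−1) = (12525 − 18364)/0.4 = -14598 J.
W_total = 8499 − 14598 = -6099 J.

W_total ≈ -6.10 kJ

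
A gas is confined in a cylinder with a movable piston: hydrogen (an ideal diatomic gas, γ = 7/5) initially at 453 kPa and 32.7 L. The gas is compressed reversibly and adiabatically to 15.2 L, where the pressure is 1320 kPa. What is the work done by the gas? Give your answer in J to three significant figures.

W ≈ -13100 J

Adiabatic: W = (P₁V₁ − P₂V₂)/(γ − 1) with γ = 7/5.
P₁V₁ = 14813 J, P₂V₂ = 20064 J.
W = (14813 − 20064) / 0.4 = -13127 J.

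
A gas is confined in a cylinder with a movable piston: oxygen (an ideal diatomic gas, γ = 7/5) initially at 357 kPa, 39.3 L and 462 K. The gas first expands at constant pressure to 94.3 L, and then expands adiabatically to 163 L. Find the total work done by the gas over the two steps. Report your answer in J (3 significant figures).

Step 1 (isobaric): W = PΔV = (357 kPa)(94.3 − 39.3 L) = 19635 J.
After step 1: P = 357 kPa, V = 94.3 L, T = 1109 K.
Step 2 (adiabatic): W = (P₁V₁ − P₂V₂)/(γ−1) = (33665 − 27046)/0.4 = 16547 J.
W_total = 19635 + 16547 = 36182 J.

W_total ≈ 36200 J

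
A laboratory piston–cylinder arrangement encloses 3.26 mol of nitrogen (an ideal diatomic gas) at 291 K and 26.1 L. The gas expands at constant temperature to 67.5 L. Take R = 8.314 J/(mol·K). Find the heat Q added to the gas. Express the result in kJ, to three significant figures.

Q ≈ 7.49 kJ

Isothermal ⇒ ΔU = 0, so Q = W = nRT ln(V₂/V₁).
Q = (3.26)(8.314)(291) ln(67.5/26.1) = 7887 × 0.9502 = 7494 J.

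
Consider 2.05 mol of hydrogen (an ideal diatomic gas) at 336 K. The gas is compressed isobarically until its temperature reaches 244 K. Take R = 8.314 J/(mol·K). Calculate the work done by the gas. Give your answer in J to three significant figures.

Isobaric: W = P ΔV = nR ΔT.
W = (2.05)(8.314)(244 − 336) = -1568 J.

W ≈ -1570 J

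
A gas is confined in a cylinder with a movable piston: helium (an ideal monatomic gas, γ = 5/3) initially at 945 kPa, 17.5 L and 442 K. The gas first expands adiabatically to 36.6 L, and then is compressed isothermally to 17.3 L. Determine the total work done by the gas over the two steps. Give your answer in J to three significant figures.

W_total ≈ 2060 J

Step 1 (adiabatic): W = (P₁V₁ − P₂V₂)/(γ−1) = (16538 − 10112)/0.667 = 9638 J.
After step 1: P = 276.3 kPa, V = 36.6 L, T = 270.3 K.
Step 2 (isothermal): W = P₁V₁ ln(V₂/V₁) = (10112) ln(17.3/36.6) = -7577 J.
W_total = 9638 − 7577 = 2061 J.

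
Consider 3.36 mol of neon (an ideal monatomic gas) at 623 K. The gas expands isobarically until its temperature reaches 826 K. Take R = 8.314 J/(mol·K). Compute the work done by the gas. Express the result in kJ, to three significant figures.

W ≈ 5.67 kJ

Isobaric: W = P ΔV = nR ΔT.
W = (3.36)(8.314)(826 − 623) = 5671 J.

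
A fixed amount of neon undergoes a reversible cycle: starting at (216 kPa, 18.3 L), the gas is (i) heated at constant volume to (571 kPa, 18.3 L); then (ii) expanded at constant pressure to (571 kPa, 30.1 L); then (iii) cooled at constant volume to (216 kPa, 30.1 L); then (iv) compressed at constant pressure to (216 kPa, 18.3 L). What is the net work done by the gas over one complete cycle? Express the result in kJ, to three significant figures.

W_net ≈ 4.19 kJ

Constant-volume legs do no work.
W(ii) = (571)(30.1 − 18.3) = 6738 J; W(iv) = (216)(18.3 − 30.1) = -2549 J.
W_net = 6738 − 2549 = 4189 J (the clockwise enclosed area).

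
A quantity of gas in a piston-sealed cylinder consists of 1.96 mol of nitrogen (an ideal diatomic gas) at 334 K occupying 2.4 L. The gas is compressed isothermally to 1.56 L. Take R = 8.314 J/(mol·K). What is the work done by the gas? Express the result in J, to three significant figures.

Isothermal: W = nRT ln(V₂/V₁).
W = (1.96)(8.314)(334) × ln(1.56/2.4)
  = 5443 × -0.4308
W_by_gas = -2345 J.

W ≈ -2340 J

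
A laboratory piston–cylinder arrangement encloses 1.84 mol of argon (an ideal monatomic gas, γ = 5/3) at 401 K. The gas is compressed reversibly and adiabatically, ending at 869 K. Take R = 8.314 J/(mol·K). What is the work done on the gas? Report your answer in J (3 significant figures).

Adiabatic ⇒ Q = 0, so W_by = −ΔU = nCᵥ(T₁ − T₂).
Cᵥ = 3R/2 = 12.47 J/(mol·K).
W = (1.84)(12.47)(401 − 869) = -10739 J.
Work on gas = −W_by = 10739 J.

W ≈ 10700 J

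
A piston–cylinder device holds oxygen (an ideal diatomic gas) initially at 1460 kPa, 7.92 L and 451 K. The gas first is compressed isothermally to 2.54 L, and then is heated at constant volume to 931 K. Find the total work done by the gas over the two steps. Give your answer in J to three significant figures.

W_total ≈ -13100 J

Step 1 (isothermal): W = P₁V₁ ln(V₂/V₁) = (11563) ln(2.54/7.92) = -13150 J.
Step 2 (isochoric): W = 0 (constant volume).
W_total = -13150 + 0 = -13150 J.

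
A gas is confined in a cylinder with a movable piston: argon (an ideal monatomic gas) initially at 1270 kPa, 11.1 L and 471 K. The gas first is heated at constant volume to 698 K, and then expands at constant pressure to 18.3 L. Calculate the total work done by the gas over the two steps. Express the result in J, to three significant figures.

W_total ≈ 13600 J

Step 1 (isochoric): W = 0 (constant volume).
After step 1: P = 1882 kPa (V unchanged).
Step 2 (isobaric): W = PΔV = (1882 kPa)(18.3 − 11.1 L) = 13551 J.
W_total = 0 + 13551 = 13551 J.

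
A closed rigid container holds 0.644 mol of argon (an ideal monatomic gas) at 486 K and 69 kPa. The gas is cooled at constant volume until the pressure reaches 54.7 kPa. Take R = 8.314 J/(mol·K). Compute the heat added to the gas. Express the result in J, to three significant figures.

Constant volume ⇒ W = 0, so Q = ΔU = nCᵥΔT with Cᵥ = 3R/2 = 12.47 J/(mol·K).
At constant V, T₂/T₁ = P₂/P₁ ⇒ ΔT = T₁(P₂/P₁ − 1) = 486·(54.7/69 − 1) = -100.7 K.
ΔU = (0.644)(12.47)(-100.7) = -808.9 J.

Q ≈ -809 J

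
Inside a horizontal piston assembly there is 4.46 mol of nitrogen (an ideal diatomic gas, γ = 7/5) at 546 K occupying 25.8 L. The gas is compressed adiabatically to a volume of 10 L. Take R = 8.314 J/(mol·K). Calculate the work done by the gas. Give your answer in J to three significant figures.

W ≈ -23300 J

Adiabatic: TV^(γ−1) = const with γ = 7/5.
T₂ = T₁ (V₁/V₂)^(γ−1) = 546 × (25.8/10)^0.4 = 546 × 1.461 = 797.7 K.
W_by = nCᵥ(T₁ − T₂) = (4.46)(20.79)(546 − 797.7) = -23333 J.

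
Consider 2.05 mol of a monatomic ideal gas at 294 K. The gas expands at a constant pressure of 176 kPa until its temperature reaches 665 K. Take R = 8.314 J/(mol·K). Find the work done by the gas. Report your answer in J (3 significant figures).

Isobaric: W = P ΔV = nR ΔT.
W = (2.05)(8.314)(665 − 294) = 6323 J.

W ≈ 6320 J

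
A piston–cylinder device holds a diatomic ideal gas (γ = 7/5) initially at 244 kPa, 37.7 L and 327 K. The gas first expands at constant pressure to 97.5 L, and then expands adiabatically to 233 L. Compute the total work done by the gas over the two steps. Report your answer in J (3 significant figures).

Step 1 (isobaric): W = PΔV = (244 kPa)(97.5 − 37.7 L) = 14591 J.
After step 1: P = 244 kPa, V = 97.5 L, T = 845.7 K.
Step 2 (adiabatic): W = (P₁V₁ − P₂V₂)/(γ−1) = (23790 − 16790)/0.4 = 17500 J.
W_total = 14591 + 17500 = 32091 J.

W_total ≈ 32100 J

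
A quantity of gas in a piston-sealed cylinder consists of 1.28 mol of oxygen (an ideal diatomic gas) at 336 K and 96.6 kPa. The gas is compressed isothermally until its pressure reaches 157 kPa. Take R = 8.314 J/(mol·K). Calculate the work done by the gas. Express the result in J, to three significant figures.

W ≈ -1740 J

Isothermal process: W = nRT ln(V₂/V₁) = nRT ln(P₁/P₂).
W = (1.28)(8.314)(336) × ln(96.6/157)
  = 3576 × ln(0.6153) = 3576 × -0.4857
W_by_gas = -1737 J.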